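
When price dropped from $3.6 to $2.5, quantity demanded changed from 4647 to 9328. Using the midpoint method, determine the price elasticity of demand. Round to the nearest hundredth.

-1.86

%ΔQ = (9328 − 4647)/[(4647 + 9328)/2] = 4681/6987.5 ≈ 0.6699.
%ΔP = (2.5 − 3.6)/[(3.6 + 2.5)/2] = -1.1/3.05 ≈ -0.3607.
Arc elasticity E = %ΔQ/%ΔP ≈ 0.6699/-0.3607 ≈ -1.86.
|E| > 1: demand is elastic over this range.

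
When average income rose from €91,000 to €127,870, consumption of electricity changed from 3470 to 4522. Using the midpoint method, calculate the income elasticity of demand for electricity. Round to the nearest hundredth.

0.78

%ΔQ = (4522 − 3470)/[(3470+4522)/2] = 1052/3996 ≈ 0.2633.
%ΔM = (127,870 − 91,000)/[(91,000+127,870)/2] = 36870/109435 ≈ 0.3369.
E_I = %ΔQ/%ΔM ≈ 0.78.
E_I ∈ (0,1): normal good (necessity).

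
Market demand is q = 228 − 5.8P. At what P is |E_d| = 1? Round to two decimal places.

For linear demand q = a − bP, E = −bP/(a − bP). |E| = 1 ⇒ bP = a − bP ⇒ P = a/(2b).
P = 228/(2·5.8) ≈ 19.66.

19.66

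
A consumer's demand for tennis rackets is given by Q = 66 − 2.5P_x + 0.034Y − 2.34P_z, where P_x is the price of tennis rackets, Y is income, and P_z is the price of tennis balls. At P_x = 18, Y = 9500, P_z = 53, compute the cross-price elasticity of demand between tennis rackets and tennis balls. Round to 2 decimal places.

Evaluating quantity at (P_x, Y, P_z) gives Q = 66 − 2.5(18) + 0.034(9500) − 2.34(53) = 66 − 45 + 323 − 124.02 = 219.98.
∂Q/∂P_z = −2.34, so E_xy = -2.34·(53/219.98) ≈ -0.56.
E_xy < 0: the goods are complements.

-0.56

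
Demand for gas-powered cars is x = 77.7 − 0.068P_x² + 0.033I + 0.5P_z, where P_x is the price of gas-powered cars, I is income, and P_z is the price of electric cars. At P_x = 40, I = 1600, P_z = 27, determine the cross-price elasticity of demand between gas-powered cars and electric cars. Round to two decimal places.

First evaluate x: 77.7 − 0.068(40)² + 0.033(1600) + 0.5(27) = 77.7 − 108.8 + 52.8 + 13.5 = 35.2.
∂x/∂P_z = +0.5, so E_xy = 0.5·(27/35.2) ≈ 0.38.
E_xy > 0: the goods are substitutes.

0.38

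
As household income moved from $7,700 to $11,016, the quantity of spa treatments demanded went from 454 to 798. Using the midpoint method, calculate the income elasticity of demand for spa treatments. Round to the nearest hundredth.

%ΔQ = (798 − 454)/[(454+798)/2] = 344/626 ≈ 0.5495.
%ΔI = (11,016 − 7,700)/[(7,700+11,016)/2] = 3316/9358 ≈ 0.3543.
E_I = %ΔQ/%ΔI ≈ 1.55.
E_I > 1: normal good (luxury).

1.55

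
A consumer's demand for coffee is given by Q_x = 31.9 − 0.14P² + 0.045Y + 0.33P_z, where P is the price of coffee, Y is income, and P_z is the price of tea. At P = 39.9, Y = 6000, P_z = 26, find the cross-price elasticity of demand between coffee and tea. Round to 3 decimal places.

0.098

Evaluating quantity at (P, Y, P_z) gives Q_x = 31.9 − 0.14(39.9)² + 0.045(6000) + 0.33(26) = 31.9 − 222.8814 + 270 + 8.58 = 87.5986.
∂Q_x/∂P_z = +0.33, so E_xy = 0.33·(26/87.5986) ≈ 0.098.
E_xy > 0: the goods are substitutes.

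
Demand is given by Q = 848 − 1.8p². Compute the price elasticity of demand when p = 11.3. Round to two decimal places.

At p = 11.3, Q = 618.158.
dQ/dp = −2·1.8·p = −40.68.
Point elasticity E = (dQ/dp)·(p/Q) = -40.68 × 11.3/618.158 ≈ -0.74.
|E| < 1, so demand is inelastic at this price.

-0.74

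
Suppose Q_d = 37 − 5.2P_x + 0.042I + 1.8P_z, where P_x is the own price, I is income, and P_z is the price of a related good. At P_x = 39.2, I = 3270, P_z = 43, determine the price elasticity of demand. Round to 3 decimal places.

Substituting, Q_d = 37 − 5.2(39.2) + 0.042(3270) + 1.8(43) = 37 − 203.84 + 137.34 + 77.4 = 47.9.
∂Q_d/∂P_x = −5.2, so E_p = (−5.2)·(39.2/47.9) ≈ -4.256.
|E_p| > 1: demand is elastic.

-4.256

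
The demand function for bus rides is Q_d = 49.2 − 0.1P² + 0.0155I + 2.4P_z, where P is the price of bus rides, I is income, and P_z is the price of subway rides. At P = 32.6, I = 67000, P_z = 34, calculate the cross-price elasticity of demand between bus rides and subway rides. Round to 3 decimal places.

At the given point, Q_d = 49.2 − 0.1(32.6)² + 0.0155(67000) + 2.4(34) = 49.2 − 106.276 + 1038.5 + 81.6 = 1063.024.
∂Q_d/∂P_z = +2.4, so E_xy = 2.4·(34/1063.024) ≈ 0.077.
E_xy > 0: the goods are substitutes.

0.077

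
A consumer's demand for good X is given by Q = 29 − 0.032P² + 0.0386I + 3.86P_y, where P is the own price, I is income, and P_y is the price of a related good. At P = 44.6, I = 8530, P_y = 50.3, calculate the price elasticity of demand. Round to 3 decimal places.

Q = 29 − 0.032(44.6)² + 0.0386(8530) + 3.86(50.3) = 29 − 63.6531 + 329.258 + 194.158 = 488.7629.
∂Q/∂P = −2·0.032·P = -2.8544, so E_p = -2.8544·(44.6/488.7629) ≈ -0.260.
|E_p| < 1: demand is inelastic.

-0.260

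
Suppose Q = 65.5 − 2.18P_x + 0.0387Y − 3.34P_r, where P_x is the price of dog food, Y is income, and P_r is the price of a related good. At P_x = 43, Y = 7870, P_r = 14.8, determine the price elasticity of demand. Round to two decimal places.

-0.41

Evaluating quantity at (P_x, Y, P_r) gives Q = 65.5 − 2.18(43) + 0.0387(7870) − 3.34(14.8) = 65.5 − 93.74 + 304.569 − 49.432 = 226.897.
∂Q/∂P_x = −2.18, so E_p = (−2.18)·(43/226.897) ≈ -0.41.
|E_p| < 1: demand is inelastic.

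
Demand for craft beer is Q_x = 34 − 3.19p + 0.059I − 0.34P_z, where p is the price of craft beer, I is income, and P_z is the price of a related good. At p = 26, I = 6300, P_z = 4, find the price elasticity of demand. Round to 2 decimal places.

First evaluate Q_x: 34 − 3.19(26) + 0.059(6300) − 0.34(4) = 34 − 82.94 + 371.7 − 1.36 = 321.4.
∂Q_x/∂p = −3.19, so E_p = (−3.19)·(26/321.4) ≈ -0.26.
|E_p| < 1: demand is inelastic.

-0.26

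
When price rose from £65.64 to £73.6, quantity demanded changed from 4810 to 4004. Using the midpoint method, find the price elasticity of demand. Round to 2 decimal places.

%Δq = (4004 − 4810)/[(4810 + 4004)/2] = -806/4407 ≈ -0.1829.
%Δp = (73.6 − 65.64)/[(65.64 + 73.6)/2] = 7.96/69.62 ≈ 0.1143.
Arc elasticity E = %Δq/%Δp ≈ -0.1829/0.1143 ≈ -1.60.
|E| > 1: demand is elastic over this range.

-1.60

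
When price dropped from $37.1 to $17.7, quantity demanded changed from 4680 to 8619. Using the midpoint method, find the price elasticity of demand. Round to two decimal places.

-0.84

%ΔQ = (8619 − 4680)/[(4680 + 8619)/2] = 3939/6649.5 ≈ 0.5924.
%ΔP = (17.7 − 37.1)/[(37.1 + 17.7)/2] = -19.4/27.4 ≈ -0.7080.
Arc elasticity E = %ΔQ/%ΔP ≈ 0.5924/-0.7080 ≈ -0.84.
|E| < 1: demand is inelastic over this range.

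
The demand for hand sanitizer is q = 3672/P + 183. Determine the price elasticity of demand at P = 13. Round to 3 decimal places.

-0.607

At P = 13, q = 465.4615.
dq/dP = −3672/P² = −21.7278.
Point elasticity E = (dq/dP)·(P/q) = -21.7278 × 13/465.4615 ≈ -0.607.
|E| < 1, so demand is inelastic at this price.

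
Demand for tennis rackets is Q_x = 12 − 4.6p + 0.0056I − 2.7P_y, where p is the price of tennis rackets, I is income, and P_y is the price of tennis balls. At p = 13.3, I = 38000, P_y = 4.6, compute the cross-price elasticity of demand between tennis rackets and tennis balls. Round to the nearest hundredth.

-0.08

Substituting, Q_x = 12 − 4.6(13.3) + 0.0056(38000) − 2.7(4.6) = 12 − 61.18 + 212.8 − 12.42 = 151.2.
∂Q_x/∂P_y = −2.7, so E_xy = -2.7·(4.6/151.2) ≈ -0.08.
E_xy < 0: the goods are complements.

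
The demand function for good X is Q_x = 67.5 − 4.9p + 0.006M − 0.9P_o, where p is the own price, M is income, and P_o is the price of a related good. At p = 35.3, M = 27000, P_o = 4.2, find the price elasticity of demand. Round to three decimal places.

Substituting, Q_x = 67.5 − 4.9(35.3) + 0.006(27000) − 0.9(4.2) = 67.5 − 172.97 + 162 − 3.78 = 52.75.
∂Q_x/∂p = −4.9, so E_p = (−4.9)·(35.3/52.75) ≈ -3.279.
|E_p| > 1: demand is elastic.

-3.279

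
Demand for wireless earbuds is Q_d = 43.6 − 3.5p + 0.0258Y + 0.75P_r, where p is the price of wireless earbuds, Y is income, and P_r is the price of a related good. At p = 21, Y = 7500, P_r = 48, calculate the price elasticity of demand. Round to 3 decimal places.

At the given point, Q_d = 43.6 − 3.5(21) + 0.0258(7500) + 0.75(48) = 43.6 − 73.5 + 193.5 + 36 = 199.6.
∂Q_d/∂p = −3.5, so E_p = (−3.5)·(21/199.6) ≈ -0.368.
|E_p| < 1: demand is inelastic.

-0.368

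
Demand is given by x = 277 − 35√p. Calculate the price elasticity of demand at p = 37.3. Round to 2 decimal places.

At p = 37.3, x = 63.242.
dx/dp = −35/(2√p) = −35/(2·6.1074).
Point elasticity E = (dx/dp)·(p/x) = -2.8654 × 37.3/63.242 ≈ -1.69.
|E| > 1, so demand is elastic at this price.

-1.69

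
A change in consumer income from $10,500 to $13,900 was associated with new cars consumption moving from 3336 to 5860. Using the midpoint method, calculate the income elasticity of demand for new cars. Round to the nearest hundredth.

1.97

%ΔQ = (5860 − 3336)/[(3336+5860)/2] = 2524/4598 ≈ 0.5489.
%ΔM = (13,900 − 10,500)/[(10,500+13,900)/2] = 3400/12200 ≈ 0.2787.
E_I = %ΔQ/%ΔM ≈ 1.97.
E_I > 1: normal good (luxury).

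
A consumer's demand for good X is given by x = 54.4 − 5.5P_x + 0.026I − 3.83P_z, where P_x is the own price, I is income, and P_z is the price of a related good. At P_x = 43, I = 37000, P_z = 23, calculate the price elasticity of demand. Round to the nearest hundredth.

First evaluate x: 54.4 − 5.5(43) + 0.026(37000) − 3.83(23) = 54.4 − 236.5 + 962 − 88.09 = 691.81.
∂x/∂P_x = −5.5, so E_p = (−5.5)·(43/691.81) ≈ -0.34.
|E_p| < 1: demand is inelastic.

-0.34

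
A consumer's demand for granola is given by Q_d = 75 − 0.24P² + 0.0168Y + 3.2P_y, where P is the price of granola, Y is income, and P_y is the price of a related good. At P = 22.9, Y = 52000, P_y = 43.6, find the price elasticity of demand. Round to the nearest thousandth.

Evaluating quantity at (P, Y, P_y) gives Q_d = 75 − 0.24(22.9)² + 0.0168(52000) + 3.2(43.6) = 75 − 125.8584 + 873.6 + 139.52 = 962.2616.
∂Q_d/∂P = −2·0.24·P = -10.992, so E_p = -10.992·(22.9/962.2616) ≈ -0.262.
|E_p| < 1: demand is inelastic.

-0.262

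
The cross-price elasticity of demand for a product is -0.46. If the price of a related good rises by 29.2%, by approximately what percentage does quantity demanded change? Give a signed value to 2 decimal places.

-13.43

%ΔQ ≈ E × %ΔP_y = (-0.46) × (29.2%) ≈ -13.43%.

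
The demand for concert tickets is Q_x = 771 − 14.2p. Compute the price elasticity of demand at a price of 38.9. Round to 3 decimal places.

-2.527

At p = 38.9, Q_x = 218.62.
dQ_x/dp = −14.2.
Point elasticity E = (dQ_x/dp)·(p/Q_x) = -14.2 × 38.9/218.62 ≈ -2.527.
|E| > 1, so demand is elastic at this price.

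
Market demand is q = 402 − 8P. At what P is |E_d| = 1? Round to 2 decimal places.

25.13

For linear demand q = a − bP, E = −bP/(a − bP). |E| = 1 ⇒ bP = a − bP ⇒ P = a/(2b).
P = 402/(2·8) ≈ 25.13.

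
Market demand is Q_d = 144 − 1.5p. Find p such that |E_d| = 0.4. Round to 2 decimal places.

27.43

Set −bp/(a − bp) = −0.4 ⇒ bp = 0.4(a − bp) ⇒ bp(1+0.4) = 0.4·a.
p = 0.4·144/(1.5·1.4) ≈ 27.43.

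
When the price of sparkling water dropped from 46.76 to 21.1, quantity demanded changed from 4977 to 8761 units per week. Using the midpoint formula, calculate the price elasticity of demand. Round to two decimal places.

-0.73

%Δq = (8761 − 4977)/[(4977 + 8761)/2] = 3784/6869 ≈ 0.5509.
%Δp = (21.1 − 46.76)/[(46.76 + 21.1)/2] = -25.66/33.93 ≈ -0.7563.
Arc elasticity E = %Δq/%Δp ≈ 0.5509/-0.7563 ≈ -0.73.
|E| < 1: demand is inelastic over this range.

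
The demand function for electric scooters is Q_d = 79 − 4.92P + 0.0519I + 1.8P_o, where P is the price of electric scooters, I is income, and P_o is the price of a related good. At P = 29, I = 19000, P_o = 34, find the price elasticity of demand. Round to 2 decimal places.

Evaluating quantity at (P, I, P_o) gives Q_d = 79 − 4.92(29) + 0.0519(19000) + 1.8(34) = 79 − 142.68 + 986.1 + 61.2 = 983.62.
∂Q_d/∂P = −4.92, so E_p = (−4.92)·(29/983.62) ≈ -0.15.
|E_p| < 1: demand is inelastic.

-0.15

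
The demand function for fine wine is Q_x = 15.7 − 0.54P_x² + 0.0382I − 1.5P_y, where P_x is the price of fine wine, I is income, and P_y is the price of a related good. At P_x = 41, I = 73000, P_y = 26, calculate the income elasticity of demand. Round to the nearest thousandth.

1.501

Q_x = 15.7 − 0.54(41)² + 0.0382(73000) − 1.5(26) = 15.7 − 907.74 + 2788.6 − 39 = 1857.56.
∂Q_x/∂I = +0.0382, so E_I = 0.0382·(73000/1857.56) ≈ 1.501.
E_I > 1: normal good (luxury).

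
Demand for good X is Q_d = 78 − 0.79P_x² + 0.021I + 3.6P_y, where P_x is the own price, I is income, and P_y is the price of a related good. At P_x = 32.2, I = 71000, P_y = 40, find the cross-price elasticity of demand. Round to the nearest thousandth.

0.161

Q_d = 78 − 0.79(32.2)² + 0.021(71000) + 3.6(40) = 78 − 819.1036 + 1491 + 144 = 893.8964.
∂Q_d/∂P_y = +3.6, so E_xy = 3.6·(40/893.8964) ≈ 0.161.
E_xy > 0: the goods are substitutes.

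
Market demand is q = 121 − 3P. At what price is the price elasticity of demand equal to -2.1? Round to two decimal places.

27.32

Set −bP/(a − bP) = −2.1 ⇒ bP = 2.1(a − bP) ⇒ bP(1+2.1) = 2.1·a.
P = 2.1·121/(3·3.1) ≈ 27.32.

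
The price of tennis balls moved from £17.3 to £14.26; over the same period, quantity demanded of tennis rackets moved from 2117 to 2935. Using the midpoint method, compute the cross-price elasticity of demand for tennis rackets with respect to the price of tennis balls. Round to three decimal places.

%ΔQ_x = (2935 − 2117)/[(2117+2935)/2] = 818/2526 ≈ 0.3238.
%ΔP_y = (14.26 − 17.3)/[(17.3+14.26)/2] ≈ -0.1926.
E_xy = 0.3238/-0.1926 ≈ -1.681.
E_xy < 0, so tennis rackets and tennis balls are complements.

-1.681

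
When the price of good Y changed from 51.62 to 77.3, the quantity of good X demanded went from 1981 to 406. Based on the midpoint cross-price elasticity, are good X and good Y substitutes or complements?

%ΔQ_x = (406 − 1981)/[(1981+406)/2] = -1575/1193.5 ≈ -1.3196.
%ΔP_y = (77.3 − 51.62)/[(51.62+77.3)/2] ≈ 0.3984.
E_xy = -1.3196/0.3984 ≈ -3.312.
E_xy < 0, so the goods are complements.

complements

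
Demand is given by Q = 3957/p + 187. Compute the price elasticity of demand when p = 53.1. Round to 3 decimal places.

At p = 53.1, Q = 261.5198.
dQ/dp = −3957/p² = −1.4034.
Point elasticity E = (dQ/dp)·(p/Q) = -1.4034 × 53.1/261.5198 ≈ -0.285.
|E| < 1, so demand is inelastic at this price.

-0.285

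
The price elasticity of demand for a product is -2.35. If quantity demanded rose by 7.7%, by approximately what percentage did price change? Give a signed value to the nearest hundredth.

-3.28

%ΔQ ≈ E × %ΔP ⇒ %ΔP = %ΔQ / E = (7.7%)/(-2.35) ≈ -3.28%.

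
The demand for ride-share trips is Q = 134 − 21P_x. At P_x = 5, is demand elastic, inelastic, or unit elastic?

elastic

At P_x = 5, Q = 29.
dQ/dP_x = −21.
Point elasticity E = (dQ/dP_x)·(P_x/Q) = -21 × 5/29 ≈ -3.621.
|E| ≈ 3.621 > 1, so demand is elastic.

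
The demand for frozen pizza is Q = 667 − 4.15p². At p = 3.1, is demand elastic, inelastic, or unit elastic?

inelastic

At p = 3.1, Q = 627.1185.
dQ/dp = −2·4.15·p = −25.73.
Point elasticity E = (dQ/dp)·(p/Q) = -25.73 × 3.1/627.1185 ≈ -0.127.
|E| ≈ 0.127 < 1, so demand is inelastic.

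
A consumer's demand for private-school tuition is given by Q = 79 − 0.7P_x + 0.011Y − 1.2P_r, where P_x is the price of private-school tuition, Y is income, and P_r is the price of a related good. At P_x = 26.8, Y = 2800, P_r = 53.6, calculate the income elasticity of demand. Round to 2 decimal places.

1.15

Evaluating quantity at (P_x, Y, P_r) gives Q = 79 − 0.7(26.8) + 0.011(2800) − 1.2(53.6) = 79 − 18.76 + 30.8 − 64.32 = 26.72.
∂Q/∂Y = +0.011, so E_I = 0.011·(2800/26.72) ≈ 1.15.
E_I > 1: normal good (luxury).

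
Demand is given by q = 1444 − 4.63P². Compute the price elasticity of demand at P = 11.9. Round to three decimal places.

At P = 11.9, q = 788.3457.
dq/dP = −2·4.63·P = −110.194.
Point elasticity E = (dq/dP)·(P/q) = -110.194 × 11.9/788.3457 ≈ -1.663.
|E| > 1, so demand is elastic at this price.

-1.663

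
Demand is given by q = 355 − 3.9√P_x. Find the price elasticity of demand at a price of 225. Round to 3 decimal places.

-0.099

At P_x = 225, q = 296.5.
dq/dP_x = −3.9/(2√P_x) = −3.9/(2·15).
Point elasticity E = (dq/dP_x)·(P_x/q) = -0.13 × 225/296.5 ≈ -0.099.
|E| < 1, so demand is inelastic at this price.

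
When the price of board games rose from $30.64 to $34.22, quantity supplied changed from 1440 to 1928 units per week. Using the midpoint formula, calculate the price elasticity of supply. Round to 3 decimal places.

%ΔQ = (1928 − 1440)/[(1440 + 1928)/2] = 488/1684 ≈ 0.2898.
%Δp = (34.22 − 30.64)/[(30.64 + 34.22)/2] = 3.58/32.43 ≈ 0.1104.
Arc elasticity E = %ΔQ/%Δp ≈ 0.2898/0.1104 ≈ 2.625.
|E| > 1: supply is elastic over this range.

2.625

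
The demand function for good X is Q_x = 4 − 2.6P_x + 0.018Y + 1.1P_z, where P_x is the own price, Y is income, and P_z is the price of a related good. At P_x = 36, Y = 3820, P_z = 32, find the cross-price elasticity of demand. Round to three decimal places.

First evaluate Q_x: 4 − 2.6(36) + 0.018(3820) + 1.1(32) = 4 − 93.6 + 68.76 + 35.2 = 14.36.
∂Q_x/∂P_z = +1.1, so E_xy = 1.1·(32/14.36) ≈ 2.451.
E_xy > 0: the goods are substitutes.

2.451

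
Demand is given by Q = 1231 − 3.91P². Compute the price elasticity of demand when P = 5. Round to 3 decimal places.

-0.173

At P = 5, Q = 1133.25.
dQ/dP = −2·3.91·P = −39.1.
Point elasticity E = (dQ/dP)·(P/Q) = -39.1 × 5/1133.25 ≈ -0.173.
|E| < 1, so demand is inelastic at this price.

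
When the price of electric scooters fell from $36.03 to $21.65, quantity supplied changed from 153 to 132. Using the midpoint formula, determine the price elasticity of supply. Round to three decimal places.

%Δq = (132 − 153)/[(153 + 132)/2] = -21/142.5 ≈ -0.1474.
%Δp = (21.65 − 36.03)/[(36.03 + 21.65)/2] = -14.38/28.84 ≈ -0.4986.
Arc elasticity E = %Δq/%Δp ≈ -0.1474/-0.4986 ≈ 0.296.
|E| < 1: supply is inelastic over this range.

0.296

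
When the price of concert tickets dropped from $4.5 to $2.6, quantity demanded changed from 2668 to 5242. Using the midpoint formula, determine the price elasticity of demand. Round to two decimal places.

%ΔQ = (5242 − 2668)/[(2668 + 5242)/2] = 2574/3955 ≈ 0.6508.
%Δp = (2.6 − 4.5)/[(4.5 + 2.6)/2] = -1.9/3.55 ≈ -0.5352.
Arc elasticity E = %ΔQ/%Δp ≈ 0.6508/-0.5352 ≈ -1.22.
|E| > 1: demand is elastic over this range.

-1.22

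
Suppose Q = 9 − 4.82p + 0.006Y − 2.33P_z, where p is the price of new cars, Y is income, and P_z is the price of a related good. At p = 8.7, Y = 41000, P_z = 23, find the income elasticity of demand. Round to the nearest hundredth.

First evaluate Q: 9 − 4.82(8.7) + 0.006(41000) − 2.33(23) = 9 − 41.934 + 246 − 53.59 = 159.476.
∂Q/∂Y = +0.006, so E_I = 0.006·(41000/159.476) ≈ 1.54.
E_I > 1: normal good (luxury).

1.54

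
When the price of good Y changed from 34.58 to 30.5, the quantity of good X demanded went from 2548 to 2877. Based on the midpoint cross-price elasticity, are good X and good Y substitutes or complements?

%ΔQ_x = (2877 − 2548)/[(2548+2877)/2] = 329/2712.5 ≈ 0.1213.
%ΔP_y = (30.5 − 34.58)/[(34.58+30.5)/2] ≈ -0.1254.
E_xy = 0.1213/-0.1254 ≈ -0.967.
E_xy < 0, so the goods are complements.

complements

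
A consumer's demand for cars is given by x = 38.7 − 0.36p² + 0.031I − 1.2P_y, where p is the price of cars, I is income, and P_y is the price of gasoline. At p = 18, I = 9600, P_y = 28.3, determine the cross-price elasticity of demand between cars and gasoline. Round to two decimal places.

x = 38.7 − 0.36(18)² + 0.031(9600) − 1.2(28.3) = 38.7 − 116.64 + 297.6 − 33.96 = 185.7.
∂x/∂P_y = −1.2, so E_xy = -1.2·(28.3/185.7) ≈ -0.18.
E_xy < 0: the goods are complements.

-0.18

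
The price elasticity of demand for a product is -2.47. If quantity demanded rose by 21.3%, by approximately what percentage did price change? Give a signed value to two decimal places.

-8.62

%ΔQ ≈ E × %ΔP ⇒ %ΔP = %ΔQ / E = (21.3%)/(-2.47) ≈ -8.62%.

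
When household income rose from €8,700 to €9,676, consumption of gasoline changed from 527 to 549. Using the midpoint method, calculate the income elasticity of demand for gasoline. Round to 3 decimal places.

%ΔQ = (549 − 527)/[(527+549)/2] = 22/538 ≈ 0.0409.
%ΔY = (9,676 − 8,700)/[(8,700+9,676)/2] = 976/9188 ≈ 0.1062.
E_I = %ΔQ/%ΔY ≈ 0.385.
E_I ∈ (0,1): normal good (necessity).

0.385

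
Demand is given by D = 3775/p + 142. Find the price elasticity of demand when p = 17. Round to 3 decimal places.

At p = 17, D = 364.0588.
dD/dp = −3775/p² = −13.0623.
Point elasticity E = (dD/dp)·(p/D) = -13.0623 × 17/364.0588 ≈ -0.610.
|E| < 1, so demand is inelastic at this price.

-0.610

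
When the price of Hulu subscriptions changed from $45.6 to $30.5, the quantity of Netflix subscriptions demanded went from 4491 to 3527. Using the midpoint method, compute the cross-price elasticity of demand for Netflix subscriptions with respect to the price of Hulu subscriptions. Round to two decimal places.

0.61

%ΔQ_x = (3527 − 4491)/[(4491+3527)/2] = -964/4009 ≈ -0.2405.
%ΔP_y = (30.5 − 45.6)/[(45.6+30.5)/2] ≈ -0.3968.
E_xy = -0.2405/-0.3968 ≈ 0.61.
E_xy > 0, so Netflix subscriptions and Hulu subscriptions are substitutes.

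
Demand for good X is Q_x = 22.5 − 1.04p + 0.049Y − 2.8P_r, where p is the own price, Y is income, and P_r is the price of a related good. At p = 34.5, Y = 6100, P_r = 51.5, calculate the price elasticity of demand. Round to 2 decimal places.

Substituting, Q_x = 22.5 − 1.04(34.5) + 0.049(6100) − 2.8(51.5) = 22.5 − 35.88 + 298.9 − 144.2 = 141.32.
∂Q_x/∂p = −1.04, so E_p = (−1.04)·(34.5/141.32) ≈ -0.25.
|E_p| < 1: demand is inelastic.

-0.25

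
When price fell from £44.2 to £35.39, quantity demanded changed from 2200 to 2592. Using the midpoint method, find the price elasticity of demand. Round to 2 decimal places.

-0.74

%Δq = (2592 − 2200)/[(2200 + 2592)/2] = 392/2396 ≈ 0.1636.
%Δp = (35.39 − 44.2)/[(44.2 + 35.39)/2] = -8.81/39.795 ≈ -0.2214.
Arc elasticity E = %Δq/%Δp ≈ 0.1636/-0.2214 ≈ -0.74.
|E| < 1: demand is inelastic over this range.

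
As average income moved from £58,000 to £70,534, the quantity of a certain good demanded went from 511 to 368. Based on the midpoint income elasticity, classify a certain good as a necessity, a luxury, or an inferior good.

inferior

%ΔQ = (368 − 511)/[(511+368)/2] = -143/439.5 ≈ -0.3254.
%ΔM = (70,534 − 58,000)/[(58,000+70,534)/2] = 12534/64267 ≈ 0.1950.
E_I = %ΔQ/%ΔM ≈ -1.668.
E_I < 0: inferior good.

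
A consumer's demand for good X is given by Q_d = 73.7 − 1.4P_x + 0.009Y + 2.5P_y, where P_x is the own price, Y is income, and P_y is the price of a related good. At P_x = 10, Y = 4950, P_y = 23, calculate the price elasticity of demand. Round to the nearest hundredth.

First evaluate Q_d: 73.7 − 1.4(10) + 0.009(4950) + 2.5(23) = 73.7 − 14 + 44.55 + 57.5 = 161.75.
∂Q_d/∂P_x = −1.4, so E_p = (−1.4)·(10/161.75) ≈ -0.09.
|E_p| < 1: demand is inelastic.

-0.09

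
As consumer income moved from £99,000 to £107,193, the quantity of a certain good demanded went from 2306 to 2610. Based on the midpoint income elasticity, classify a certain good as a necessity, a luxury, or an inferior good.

%ΔQ = (2610 − 2306)/[(2306+2610)/2] = 304/2458 ≈ 0.1237.
%ΔI = (107,193 − 99,000)/[(99,000+107,193)/2] = 8193/103096.5 ≈ 0.0795.
E_I = %ΔQ/%ΔI ≈ 1.556.
E_I > 1: normal good (luxury).

luxury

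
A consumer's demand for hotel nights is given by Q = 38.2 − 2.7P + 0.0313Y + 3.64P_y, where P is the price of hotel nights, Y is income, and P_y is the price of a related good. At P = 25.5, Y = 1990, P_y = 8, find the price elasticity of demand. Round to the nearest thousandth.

-1.133

Substituting, Q = 38.2 − 2.7(25.5) + 0.0313(1990) + 3.64(8) = 38.2 − 68.85 + 62.287 + 29.12 = 60.757.
∂Q/∂P = −2.7, so E_p = (−2.7)·(25.5/60.757) ≈ -1.133.
|E_p| > 1: demand is elastic.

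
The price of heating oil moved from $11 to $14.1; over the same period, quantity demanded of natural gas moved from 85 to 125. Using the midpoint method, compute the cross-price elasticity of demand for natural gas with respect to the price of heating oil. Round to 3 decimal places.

%ΔQ_x = (125 − 85)/[(85+125)/2] = 40/105 ≈ 0.3810.
%ΔP_y = (14.1 − 11)/[(11+14.1)/2] ≈ 0.2470.
E_xy = 0.3810/0.2470 ≈ 1.542.
E_xy > 0, so natural gas and heating oil are substitutes.

1.542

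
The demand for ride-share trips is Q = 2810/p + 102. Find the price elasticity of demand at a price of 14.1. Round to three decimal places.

-0.661

At p = 14.1, Q = 301.2908.
dQ/dp = −2810/p² = −14.1341.
Point elasticity E = (dQ/dp)·(p/Q) = -14.1341 × 14.1/301.2908 ≈ -0.661.
|E| < 1, so demand is inelastic at this price.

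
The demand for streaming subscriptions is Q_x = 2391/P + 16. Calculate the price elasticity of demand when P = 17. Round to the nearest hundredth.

At P = 17, Q_x = 156.6471.
dQ_x/dP = −2391/P² = −8.2734.
Point elasticity E = (dQ_x/dP)·(P/Q_x) = -8.2734 × 17/156.6471 ≈ -0.90.
|E| < 1, so demand is inelastic at this price.

-0.90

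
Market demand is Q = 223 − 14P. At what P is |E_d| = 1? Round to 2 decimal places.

For linear demand Q = a − bP, E = −bP/(a − bP). |E| = 1 ⇒ bP = a − bP ⇒ P = a/(2b).
P = 223/(2·14) ≈ 7.96.

7.96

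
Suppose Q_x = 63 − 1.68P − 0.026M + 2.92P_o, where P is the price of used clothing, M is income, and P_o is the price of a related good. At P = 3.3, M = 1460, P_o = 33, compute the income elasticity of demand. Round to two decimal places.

First evaluate Q_x: 63 − 1.68(3.3) − 0.026(1460) + 2.92(33) = 63 − 5.544 − 37.96 + 96.36 = 115.856.
∂Q_x/∂M = −0.026, so E_I = -0.026·(1460/115.856) ≈ -0.33.
E_I < 0: inferior good.

-0.33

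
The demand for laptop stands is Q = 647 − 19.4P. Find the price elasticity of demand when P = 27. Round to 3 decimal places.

-4.252

At P = 27, Q = 123.2.
dQ/dP = −19.4.
Point elasticity E = (dQ/dP)·(P/Q) = -19.4 × 27/123.2 ≈ -4.252.
|E| > 1, so demand is elastic at this price.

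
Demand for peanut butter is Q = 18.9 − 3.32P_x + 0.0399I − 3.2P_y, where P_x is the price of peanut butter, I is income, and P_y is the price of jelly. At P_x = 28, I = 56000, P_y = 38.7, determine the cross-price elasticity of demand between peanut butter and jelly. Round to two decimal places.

-0.06

At the given point, Q = 18.9 − 3.32(28) + 0.0399(56000) − 3.2(38.7) = 18.9 − 92.96 + 2234.4 − 123.84 = 2036.5.
∂Q/∂P_y = −3.2, so E_xy = -3.2·(38.7/2036.5) ≈ -0.06.
E_xy < 0: the goods are complements.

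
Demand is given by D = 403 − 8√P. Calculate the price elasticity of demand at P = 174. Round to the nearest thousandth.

-0.177

At P = 174, D = 297.4728.
dD/dP = −8/(2√P) = −8/(2·13.1909).
Point elasticity E = (dD/dP)·(P/D) = -0.3032 × 174/297.4728 ≈ -0.177.
|E| < 1, so demand is inelastic at this price.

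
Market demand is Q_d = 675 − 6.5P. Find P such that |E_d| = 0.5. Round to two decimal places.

Set −bP/(a − bP) = −0.5 ⇒ bP = 0.5(a − bP) ⇒ bP(1+0.5) = 0.5·a.
P = 0.5·675/(6.5·1.5) ≈ 34.62.

34.62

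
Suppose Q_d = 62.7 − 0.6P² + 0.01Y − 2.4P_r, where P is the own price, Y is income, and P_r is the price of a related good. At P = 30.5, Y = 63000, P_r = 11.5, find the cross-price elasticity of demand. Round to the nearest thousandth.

First evaluate Q_d: 62.7 − 0.6(30.5)² + 0.01(63000) − 2.4(11.5) = 62.7 − 558.15 + 630 − 27.6 = 106.95.
∂Q_d/∂P_r = −2.4, so E_xy = -2.4·(11.5/106.95) ≈ -0.258.
E_xy < 0: the goods are complements.

-0.258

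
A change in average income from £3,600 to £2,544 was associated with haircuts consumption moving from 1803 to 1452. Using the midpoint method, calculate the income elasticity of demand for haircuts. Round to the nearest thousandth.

%ΔQ = (1452 − 1803)/[(1803+1452)/2] = -351/1627.5 ≈ -0.2157.
%ΔY = (2,544 − 3,600)/[(3,600+2,544)/2] = -1056/3072 ≈ -0.3438.
E_I = %ΔQ/%ΔY ≈ 0.627.
E_I ∈ (0,1): normal good (necessity).

0.627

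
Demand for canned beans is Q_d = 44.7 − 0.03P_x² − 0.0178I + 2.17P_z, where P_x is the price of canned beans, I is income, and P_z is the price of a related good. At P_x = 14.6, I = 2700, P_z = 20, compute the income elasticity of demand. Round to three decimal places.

-1.428

Substituting, Q_d = 44.7 − 0.03(14.6)² − 0.0178(2700) + 2.17(20) = 44.7 − 6.3948 − 48.06 + 43.4 = 33.6452.
∂Q_d/∂I = −0.0178, so E_I = -0.0178·(2700/33.6452) ≈ -1.428.
E_I < 0: inferior good.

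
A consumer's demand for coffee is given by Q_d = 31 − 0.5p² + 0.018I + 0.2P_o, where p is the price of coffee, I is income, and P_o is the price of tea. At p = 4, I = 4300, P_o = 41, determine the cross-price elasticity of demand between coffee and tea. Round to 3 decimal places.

0.076

First evaluate Q_d: 31 − 0.5(4)² + 0.018(4300) + 0.2(41) = 31 − 8 + 77.4 + 8.2 = 108.6.
∂Q_d/∂P_o = +0.2, so E_xy = 0.2·(41/108.6) ≈ 0.076.
E_xy > 0: the goods are substitutes.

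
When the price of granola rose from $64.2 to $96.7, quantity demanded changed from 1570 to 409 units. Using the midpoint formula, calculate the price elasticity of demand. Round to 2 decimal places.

%ΔQ = (409 − 1570)/[(1570 + 409)/2] = -1161/989.5 ≈ -1.1733.
%ΔP = (96.7 − 64.2)/[(64.2 + 96.7)/2] = 32.5/80.45 ≈ 0.4040.
Arc elasticity E = %ΔQ/%ΔP ≈ -1.1733/0.4040 ≈ -2.90.
|E| > 1: demand is elastic over this range.

-2.90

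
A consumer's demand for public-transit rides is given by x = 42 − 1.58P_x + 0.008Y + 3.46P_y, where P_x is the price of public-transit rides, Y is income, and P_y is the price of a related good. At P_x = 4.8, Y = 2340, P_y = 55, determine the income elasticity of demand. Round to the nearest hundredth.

0.08

x = 42 − 1.58(4.8) + 0.008(2340) + 3.46(55) = 42 − 7.584 + 18.72 + 190.3 = 243.436.
∂x/∂Y = +0.008, so E_I = 0.008·(2340/243.436) ≈ 0.08.
E_I ∈ (0,1): normal good (necessity).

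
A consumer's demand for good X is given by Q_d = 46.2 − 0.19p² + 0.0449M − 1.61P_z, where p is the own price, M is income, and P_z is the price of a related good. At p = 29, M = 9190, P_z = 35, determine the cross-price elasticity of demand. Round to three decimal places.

-0.232

At the given point, Q_d = 46.2 − 0.19(29)² + 0.0449(9190) − 1.61(35) = 46.2 − 159.79 + 412.631 − 56.35 = 242.691.
∂Q_d/∂P_z = −1.61, so E_xy = -1.61·(35/242.691) ≈ -0.232.
E_xy < 0: the goods are complements.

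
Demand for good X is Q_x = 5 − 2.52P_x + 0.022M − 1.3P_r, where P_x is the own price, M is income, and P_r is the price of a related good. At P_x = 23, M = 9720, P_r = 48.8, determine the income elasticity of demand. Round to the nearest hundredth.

2.19

Evaluating quantity at (P_x, M, P_r) gives Q_x = 5 − 2.52(23) + 0.022(9720) − 1.3(48.8) = 5 − 57.96 + 213.84 − 63.44 = 97.44.
∂Q_x/∂M = +0.022, so E_I = 0.022·(9720/97.44) ≈ 2.19.
E_I > 1: normal good (luxury).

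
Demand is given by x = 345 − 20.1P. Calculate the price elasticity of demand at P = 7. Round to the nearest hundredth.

At P = 7, x = 204.3.
dx/dP = −20.1.
Point elasticity E = (dx/dP)·(P/x) = -20.1 × 7/204.3 ≈ -0.69.
|E| < 1, so demand is inelastic at this price.

-0.69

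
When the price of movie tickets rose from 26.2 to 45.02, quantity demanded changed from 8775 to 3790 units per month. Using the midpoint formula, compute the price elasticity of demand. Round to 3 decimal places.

-1.501

%Δq = (3790 − 8775)/[(8775 + 3790)/2] = -4985/6282.5 ≈ -0.7935.
%ΔP = (45.02 − 26.2)/[(26.2 + 45.02)/2] = 18.82/35.61 ≈ 0.5285.
Arc elasticity E = %Δq/%ΔP ≈ -0.7935/0.5285 ≈ -1.501.
|E| > 1: demand is elastic over this range.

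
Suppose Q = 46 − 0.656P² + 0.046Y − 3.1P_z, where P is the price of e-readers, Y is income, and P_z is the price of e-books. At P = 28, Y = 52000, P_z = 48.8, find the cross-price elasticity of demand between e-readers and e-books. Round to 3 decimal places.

-0.085

Evaluating quantity at (P, Y, P_z) gives Q = 46 − 0.656(28)² + 0.046(52000) − 3.1(48.8) = 46 − 514.304 + 2392 − 151.28 = 1772.416.
∂Q/∂P_z = −3.1, so E_xy = -3.1·(48.8/1772.416) ≈ -0.085.
E_xy < 0: the goods are complements.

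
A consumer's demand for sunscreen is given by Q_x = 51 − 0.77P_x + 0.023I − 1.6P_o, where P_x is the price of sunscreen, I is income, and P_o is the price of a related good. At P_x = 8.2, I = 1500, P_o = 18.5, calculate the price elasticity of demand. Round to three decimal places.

-0.127

Evaluating quantity at (P_x, I, P_o) gives Q_x = 51 − 0.77(8.2) + 0.023(1500) − 1.6(18.5) = 51 − 6.314 + 34.5 − 29.6 = 49.586.
∂Q_x/∂P_x = −0.77, so E_p = (−0.77)·(8.2/49.586) ≈ -0.127.
|E_p| < 1: demand is inelastic.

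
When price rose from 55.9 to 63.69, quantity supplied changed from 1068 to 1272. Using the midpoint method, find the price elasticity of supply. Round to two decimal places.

1.34

%ΔQ = (1272 − 1068)/[(1068 + 1272)/2] = 204/1170 ≈ 0.1744.
%Δp = (63.69 − 55.9)/[(55.9 + 63.69)/2] = 7.79/59.795 ≈ 0.1303.
Arc elasticity E = %ΔQ/%Δp ≈ 0.1744/0.1303 ≈ 1.34.
|E| > 1: supply is elastic over this range.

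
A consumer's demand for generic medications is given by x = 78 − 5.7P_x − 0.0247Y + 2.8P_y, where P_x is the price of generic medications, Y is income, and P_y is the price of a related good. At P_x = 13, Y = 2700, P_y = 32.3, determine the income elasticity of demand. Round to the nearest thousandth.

-2.412

At the given point, x = 78 − 5.7(13) − 0.0247(2700) + 2.8(32.3) = 78 − 74.1 − 66.69 + 90.44 = 27.65.
∂x/∂Y = −0.0247, so E_I = -0.0247·(2700/27.65) ≈ -2.412.
E_I < 0: inferior good.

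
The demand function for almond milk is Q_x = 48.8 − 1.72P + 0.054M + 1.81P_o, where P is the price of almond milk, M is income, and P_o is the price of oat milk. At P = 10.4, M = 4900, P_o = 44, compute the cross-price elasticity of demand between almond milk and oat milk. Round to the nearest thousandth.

0.212

First evaluate Q_x: 48.8 − 1.72(10.4) + 0.054(4900) + 1.81(44) = 48.8 − 17.888 + 264.6 + 79.64 = 375.152.
∂Q_x/∂P_o = +1.81, so E_xy = 1.81·(44/375.152) ≈ 0.212.
E_xy > 0: the goods are substitutes.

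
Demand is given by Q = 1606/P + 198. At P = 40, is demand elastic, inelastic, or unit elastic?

inelastic

At P = 40, Q = 238.15.
dQ/dP = −1606/P² = −1.0037.
Point elasticity E = (dQ/dP)·(P/Q) = -1.0038 × 40/238.15 ≈ -0.169.
|E| ≈ 0.169 < 1, so demand is inelastic.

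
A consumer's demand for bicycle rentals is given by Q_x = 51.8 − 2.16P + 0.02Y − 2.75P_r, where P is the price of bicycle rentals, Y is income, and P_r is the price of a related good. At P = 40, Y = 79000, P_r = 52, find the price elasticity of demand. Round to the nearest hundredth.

At the given point, Q_x = 51.8 − 2.16(40) + 0.02(79000) − 2.75(52) = 51.8 − 86.4 + 1580 − 143 = 1402.4.
∂Q_x/∂P = −2.16, so E_p = (−2.16)·(40/1402.4) ≈ -0.06.
|E_p| < 1: demand is inelastic.

-0.06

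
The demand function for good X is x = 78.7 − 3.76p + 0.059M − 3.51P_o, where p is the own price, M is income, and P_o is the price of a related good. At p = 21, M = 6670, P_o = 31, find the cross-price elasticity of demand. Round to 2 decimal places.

-0.38

Substituting, x = 78.7 − 3.76(21) + 0.059(6670) − 3.51(31) = 78.7 − 78.96 + 393.53 − 108.81 = 284.46.
∂x/∂P_o = −3.51, so E_xy = -3.51·(31/284.46) ≈ -0.38.
E_xy < 0: the goods are complements.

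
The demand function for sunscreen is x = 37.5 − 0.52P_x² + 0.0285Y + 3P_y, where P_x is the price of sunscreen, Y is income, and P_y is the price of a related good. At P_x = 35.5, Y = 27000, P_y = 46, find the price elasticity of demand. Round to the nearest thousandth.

x = 37.5 − 0.52(35.5)² + 0.0285(27000) + 3(46) = 37.5 − 655.33 + 769.5 + 138 = 289.67.
∂x/∂P_x = −2·0.52·P_x = -36.92, so E_p = -36.92·(35.5/289.67) ≈ -4.525.
|E_p| > 1: demand is elastic.

-4.525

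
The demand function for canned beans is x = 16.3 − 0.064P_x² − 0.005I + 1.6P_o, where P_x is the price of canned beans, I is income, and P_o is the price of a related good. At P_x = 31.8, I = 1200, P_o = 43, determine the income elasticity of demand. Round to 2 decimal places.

x = 16.3 − 0.064(31.8)² − 0.005(1200) + 1.6(43) = 16.3 − 64.7194 − 6 + 68.8 = 14.3806.
∂x/∂I = −0.005, so E_I = -0.005·(1200/14.3806) ≈ -0.42.
E_I < 0: inferior good.

-0.42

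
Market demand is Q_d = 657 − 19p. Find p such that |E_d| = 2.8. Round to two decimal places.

Set −bp/(a − bp) = −2.8 ⇒ bp = 2.8(a − bp) ⇒ bp(1+2.8) = 2.8·a.
p = 2.8·657/(19·3.8) ≈ 25.48.

25.48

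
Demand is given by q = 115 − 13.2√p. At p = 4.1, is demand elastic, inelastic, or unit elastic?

At p = 4.1, q = 88.272.
dq/dp = −13.2/(2√p) = −13.2/(2·2.0248).
Point elasticity E = (dq/dp)·(p/q) = -3.2595 × 4.1/88.272 ≈ -0.151.
|E| ≈ 0.151 < 1, so demand is inelastic.

inelastic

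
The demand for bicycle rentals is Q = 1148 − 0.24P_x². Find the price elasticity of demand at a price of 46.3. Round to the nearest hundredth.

At P_x = 46.3, Q = 633.5144.
dQ/dP_x = −2·0.24·P_x = −22.224.
Point elasticity E = (dQ/dP_x)·(P_x/Q) = -22.224 × 46.3/633.5144 ≈ -1.62.
|E| > 1, so demand is elastic at this price.

-1.62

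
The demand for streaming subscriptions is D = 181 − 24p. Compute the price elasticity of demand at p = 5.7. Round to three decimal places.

At p = 5.7, D = 44.2.
dD/dp = −24.
Point elasticity E = (dD/dp)·(p/D) = -24 × 5.7/44.2 ≈ -3.095.
|E| > 1, so demand is elastic at this price.

-3.095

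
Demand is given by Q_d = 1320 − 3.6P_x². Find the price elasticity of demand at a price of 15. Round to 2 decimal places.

At P_x = 15, Q_d = 510.
dQ_d/dP_x = −2·3.6·P_x = −108.
Point elasticity E = (dQ_d/dP_x)·(P_x/Q_d) = -108 × 15/510 ≈ -3.18.
|E| > 1, so demand is elastic at this price.

-3.18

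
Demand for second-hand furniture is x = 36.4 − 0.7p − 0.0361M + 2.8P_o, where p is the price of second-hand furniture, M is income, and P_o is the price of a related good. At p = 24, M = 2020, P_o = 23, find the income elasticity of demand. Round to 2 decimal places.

Substituting, x = 36.4 − 0.7(24) − 0.0361(2020) + 2.8(23) = 36.4 − 16.8 − 72.922 + 64.4 = 11.078.
∂x/∂M = −0.0361, so E_I = -0.0361·(2020/11.078) ≈ -6.58.
E_I < 0: inferior good.

-6.58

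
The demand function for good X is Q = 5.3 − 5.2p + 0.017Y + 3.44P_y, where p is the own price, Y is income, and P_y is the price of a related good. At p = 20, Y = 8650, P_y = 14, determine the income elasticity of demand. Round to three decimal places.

1.524

Evaluating quantity at (p, Y, P_y) gives Q = 5.3 − 5.2(20) + 0.017(8650) + 3.44(14) = 5.3 − 104 + 147.05 + 48.16 = 96.51.
∂Q/∂Y = +0.017, so E_I = 0.017·(8650/96.51) ≈ 1.524.
E_I > 1: normal good (luxury).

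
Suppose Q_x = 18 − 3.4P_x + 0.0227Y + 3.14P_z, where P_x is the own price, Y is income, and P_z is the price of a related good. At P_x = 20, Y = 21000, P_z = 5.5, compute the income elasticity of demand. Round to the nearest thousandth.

1.074

At the given point, Q_x = 18 − 3.4(20) + 0.0227(21000) + 3.14(5.5) = 18 − 68 + 476.7 + 17.27 = 443.97.
∂Q_x/∂Y = +0.0227, so E_I = 0.0227·(21000/443.97) ≈ 1.074.
E_I > 1: normal good (luxury).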